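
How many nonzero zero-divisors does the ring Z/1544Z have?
Z/1544Z has 775 nonzero zero-divisors

In Z/1544Z each nonzero element is either a unit (gcd with 1544 is 1) or a zero-divisor (gcd > 1). The number of units is φ(1544): factorise 1544 = 2^3 · 193, so φ(1544) = (2^3 − 2^2) · (193 − 1) = 4 · 192 = 768. The nonzero elements number 1544 − 1 = 1543. Hence the nonzero zero-divisors number 1543 − 768 = 775.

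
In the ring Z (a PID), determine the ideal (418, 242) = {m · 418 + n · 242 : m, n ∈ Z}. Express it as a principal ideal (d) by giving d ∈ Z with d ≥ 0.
In the PID Z, (a, b) is generated by gcd(a, b). Compute gcd(418, 242) with the extended Euclidean algorithm, tracking rows (r, s, t) with s·418 + t·242 = r:
  row A: (418, 1, 0)   [1·418 + 0·242 = 418]
  row B: (242, 0, 1)   [0·418 + 1·242 = 242]
  418 = 1·242 + 176   → row C = row A − 1·row B = (176, 1, −1)   [check: 1·418 − 1·242 = 176]
  242 = 1·176 + 66   → row D = row B − 1·row C = (66, −1, 2)   [check: −1·418 + 2·242 = 66]
  176 = 2·66 + 44   → row E = row C − 2·row D = (44, 3, −5)   [check: 3·418 − 5·242 = 44]
  66 = 1·44 + 22   → row F = row D − 1·row E = (22, −4, 7)   [check: −4·418 + 7·242 = 22]
  44 = 2·22 + 0   → remainder 0, stop. gcd = 22 (last nonzero row F).
So gcd(418, 242) = 22, with Bézout identity −4·418 + 7·242 = 22. Containment (⊇): the Bézout identity exhibits 22 as an element of (418, 242), giving (22) ⊆ (418, 242). Containment (⊆): since 22 | 418 and 22 | 242 (418 = 22·19, 242 = 22·11), every Z-linear combination of 418 and 242 is divisible by 22, so (418, 242) ⊆ (22). Therefore (418, 242) = (22), d = 22.

Final answer: (418, 242) = (22); d = 22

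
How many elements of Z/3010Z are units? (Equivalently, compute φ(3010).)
Z/3010Z has φ(3010) = 1008 units

An element a ∈ Z/3010Z is a unit iff gcd(a, 3010) = 1, so the number of units is φ(3010). φ is multiplicative, with φ(p^e) = p^e − p^(e−1). Factorise 3010 = 2 · 5 · 7 · 43. Then
  φ(3010) = (2 − 1) · (5 − 1) · (7 − 1) · (43 − 1) = 1 · 4 · 6 · 42 = 1008.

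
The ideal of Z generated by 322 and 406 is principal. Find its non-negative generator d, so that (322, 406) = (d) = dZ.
In the PID Z, (a, b) is generated by gcd(a, b). Compute gcd(406, 322) with the extended Euclidean algorithm, tracking rows (r, s, t) with s·406 + t·322 = r:
  row A: (406, 1, 0)   [1·406 + 0·322 = 406]
  row B: (322, 0, 1)   [0·406 + 1·322 = 322]
  406 = 1·322 + 84   → row C = row A − 1·row B = (84, 1, −1)   [check: 1·406 − 1·322 = 84]
  322 = 3·84 + 70   → row D = row B − 3·row C = (70, −3, 4)   [check: −3·406 + 4·322 = 70]
  84 = 1·70 + 14   → row E = row C − 1·row D = (14, 4, −5)   [check: 4·406 − 5·322 = 14]
  70 = 5·14 + 0   → remainder 0, stop. gcd = 14 (last nonzero row E).
So gcd(322, 406) = 14, with Bézout identity 4·406 − 5·322 = 14. Containment (⊇): the Bézout identity exhibits 14 as an element of (322, 406), giving (14) ⊆ (322, 406). Containment (⊆): since 14 | 322 and 14 | 406 (322 = 14·23, 406 = 14·29), every Z-linear combination of 322 and 406 is divisible by 14, so (322, 406) ⊆ (14). Therefore (322, 406) = (14), d = 14.

Final answer: (322, 406) = (14); d = 14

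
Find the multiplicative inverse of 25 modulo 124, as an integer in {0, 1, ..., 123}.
25^(−1) ≡ 5 (mod 124)

Apply the extended Euclidean algorithm to (124, 25), tracking rows (r, s, t) with s·124 + t·25 = r. Each division r_prev = q·r_cur + r_new produces the new row as (previous row) − q·(current row):
  row A: (124, 1, 0)   [1·124 + 0·25 = 124]
  row B: (25, 0, 1)   [0·124 + 1·25 = 25]
  124 = 4·25 + 24   → row C = row A − 4·row B = (24, 1, −4)   [check: 1·124 − 4·25 = 24]
  25 = 1·24 + 1   → row D = row B − 1·row C = (1, −1, 5)   [check: −1·124 + 5·25 = 1]
  24 = 24·1 + 0   → remainder 0, stop. gcd = 1 (last nonzero row D).
The gcd is 1, so 25 is invertible mod 124. The last nonzero row gives −1·124 + 5·25 = 1, so t = 5. So 25^(−1) ≡ 5 (mod 124). Verify: 25 · 5 = 125 ≡ 1 (mod 124). ✓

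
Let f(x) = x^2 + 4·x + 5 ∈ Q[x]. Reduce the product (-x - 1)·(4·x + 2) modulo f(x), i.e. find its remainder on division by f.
First multiply in Q[x] without reducing: a · b = -4·x^2 - 6·x - 2. Now divide by f(x) = x^2 + 4·x + 5, eliminating the leading term at each step:
  leading term -4·x^2: subtract (-4)·f(x) = -4·x^2 - 16·x - 20, leaving 10·x + 18
The degree is now < 2, so this is the remainder. Hence a · b ≡ 10·x + 18 in Q[x]/(f).

Final answer: a · b ≡ 10·x + 18 (mod f(x))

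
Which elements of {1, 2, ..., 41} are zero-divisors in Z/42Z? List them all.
nonzero zero-divisors of Z/42Z = {2, 3, 4, 6, 7, 8, 9, 10, 12, 14, 15, 16, 18, 20, 21, 22, 24, 26, 27, 28, 30, 32, 33, 34, 35, 36, 38, 39, 40}

An element a ∈ Z/42Z (with a ≠ 0) is a zero-divisor iff gcd(a, 42) > 1 (because a is a unit precisely when gcd(a, n) = 1, and in Z/nZ every nonzero, non-unit element is a zero-divisor). Scan a = 1, ..., 41 and keep those with gcd(a, 42) > 1:
  gcd(2, 42) = 2, gcd(3, 42) = 3, gcd(4, 42) = 2, gcd(6, 42) = 6, gcd(7, 42) = 7, gcd(8, 42) = 2, gcd(9, 42) = 3, gcd(10, 42) = 2, gcd(12, 42) = 6, gcd(14, 42) = 14, gcd(15, 42) = 3, gcd(16, 42) = 2, gcd(18, 42) = 6, gcd(20, 42) = 2, gcd(21, 42) = 21, gcd(22, 42) = 2, gcd(24, 42) = 6, gcd(26, 42) = 2, gcd(27, 42) = 3, gcd(28, 42) = 14, gcd(30, 42) = 6, gcd(32, 42) = 2, gcd(33, 42) = 3, gcd(34, 42) = 2, gcd(35, 42) = 7, gcd(36, 42) = 6, gcd(38, 42) = 2, gcd(39, 42) = 3, gcd(40, 42) = 2.
All other a ∈ {1, ..., 41} have gcd(a, 42) = 1 and are units. So the nonzero zero-divisors are exactly the 29 values of a appearing in this scan.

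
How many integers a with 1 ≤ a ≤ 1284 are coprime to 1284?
The number of a ∈ {1, ..., 1284} with gcd(a, 1284) = 1 is by definition Euler's totient φ(1284). φ is multiplicative, with φ(p^e) = p^e − p^(e−1). Factorise 1284 = 2^2 · 3 · 107. Then
  φ(1284) = (2^2 − 2^1) · (3 − 1) · (107 − 1) = 2 · 2 · 106 = 424.
So there are 424 such integers.

Final answer: 424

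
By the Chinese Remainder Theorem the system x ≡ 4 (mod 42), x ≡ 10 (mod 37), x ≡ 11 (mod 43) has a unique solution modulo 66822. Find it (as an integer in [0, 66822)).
The moduli 42, 37, 43 are pairwise coprime, so by the CRT there is a unique solution mod 42·37·43 = 66822.
Solve by successive substitution. Start with x ≡ 4 (mod 42).
  Combine with x ≡ 10 (mod 37): write x = 4 + 42·t and require 4 + 42·t ≡ 10 (mod 37), i.e. 42·t ≡ 10 − 4 ≡ 6 (mod 37). Since 42^(−1) ≡ 15 (mod 37) (42 ≡ 5 (mod 37)), t ≡ 15·6 ≡ 16 (mod 37). So x ≡ 4 + 42·16 = 676 (mod 1554).
  Combine with x ≡ 11 (mod 43): write x = 676 + 1554·t and require 676 + 1554·t ≡ 11 (mod 43), i.e. 1554·t ≡ 11 − 676 ≡ 23 (mod 43). Since 1554^(−1) ≡ 36 (mod 43) (1554 ≡ 6 (mod 43)), t ≡ 36·23 ≡ 11 (mod 43). So x ≡ 676 + 1554·11 = 17770 (mod 66822).
Unique solution in [0, 66822): x = 17770.

Final answer: x ≡ 17770 (mod 66822); the representative in [0, 66822) is 17770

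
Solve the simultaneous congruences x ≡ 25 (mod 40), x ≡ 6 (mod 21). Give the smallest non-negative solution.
x ≡ 825 (mod 840); the representative in [0, 840) is 825

The moduli 40, 21 are pairwise coprime, so by the CRT there is a unique solution mod 40·21 = 840.
Solve by successive substitution. Start with x ≡ 25 (mod 40).
  Combine with x ≡ 6 (mod 21): write x = 25 + 40·t and require 25 + 40·t ≡ 6 (mod 21), i.e. 40·t ≡ 6 − 25 ≡ 2 (mod 21). Since 40^(−1) ≡ 10 (mod 21) (40 ≡ 19 (mod 21)), t ≡ 10·2 ≡ 20 (mod 21). So x ≡ 25 + 40·20 = 825 (mod 840).
Unique solution in [0, 840): x = 825.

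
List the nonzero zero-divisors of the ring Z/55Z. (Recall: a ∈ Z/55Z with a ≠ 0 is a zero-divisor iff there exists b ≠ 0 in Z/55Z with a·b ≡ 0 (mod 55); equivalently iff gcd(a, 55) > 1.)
nonzero zero-divisors of Z/55Z = {5, 10, 11, 15, 20, 22, 25, 30, 33, 35, 40, 44, 45, 50}

An element a ∈ Z/55Z (with a ≠ 0) is a zero-divisor iff gcd(a, 55) > 1 (because a is a unit precisely when gcd(a, n) = 1, and in Z/nZ every nonzero, non-unit element is a zero-divisor). Scan a = 1, ..., 54 and keep those with gcd(a, 55) > 1:
  gcd(5, 55) = 5, gcd(10, 55) = 5, gcd(11, 55) = 11, gcd(15, 55) = 5, gcd(20, 55) = 5, gcd(22, 55) = 11, gcd(25, 55) = 5, gcd(30, 55) = 5, gcd(33, 55) = 11, gcd(35, 55) = 5, gcd(40, 55) = 5, gcd(44, 55) = 11, gcd(45, 55) = 5, gcd(50, 55) = 5.
All other a ∈ {1, ..., 54} have gcd(a, 55) = 1 and are units. So the nonzero zero-divisors are exactly the 14 values of a appearing in this scan.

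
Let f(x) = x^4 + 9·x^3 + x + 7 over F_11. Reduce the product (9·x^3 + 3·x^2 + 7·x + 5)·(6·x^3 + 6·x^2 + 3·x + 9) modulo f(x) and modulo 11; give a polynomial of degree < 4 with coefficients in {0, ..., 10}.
a · b ≡ x^3 + 4·x^2 + 10·x + 7 (mod f(x))

Multiply as integer polynomials: a · b = 54·x^6 + 72·x^5 + 87·x^4 + 162·x^3 + 78·x^2 + 78·x + 45. Reducing coefficients mod 11: a · b ≡ 10·x^6 + 6·x^5 + 10·x^4 + 8·x^3 + x^2 + x + 1. Now divide by f(x) = x^4 + 9·x^3 + x + 7 in F_11[x], eliminating the leading term at each step:
  leading term 10·x^6: subtract (10·x^2)·f(x) = 10·x^6 + 2·x^5 + 10·x^3 + 4·x^2, leaving 4·x^5 + 10·x^4 + 9·x^3 + 8·x^2 + x + 1 (coefficients mod 11)
  leading term 4·x^5: subtract (4·x)·f(x) = 4·x^5 + 3·x^4 + 4·x^2 + 6·x, leaving 7·x^4 + 9·x^3 + 4·x^2 + 6·x + 1 (coefficients mod 11)
  leading term 7·x^4: subtract (7)·f(x) = 7·x^4 + 8·x^3 + 7·x + 5, leaving x^3 + 4·x^2 + 10·x + 7 (coefficients mod 11)
The degree is now < 4, so this is the remainder. Hence a · b ≡ x^3 + 4·x^2 + 10·x + 7 in F_11[x]/(f).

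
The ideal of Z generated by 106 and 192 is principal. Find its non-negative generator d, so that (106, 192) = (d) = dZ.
In the PID Z, (a, b) is generated by gcd(a, b). Compute gcd(192, 106) with the extended Euclidean algorithm, tracking rows (r, s, t) with s·192 + t·106 = r:
  row A: (192, 1, 0)   [1·192 + 0·106 = 192]
  row B: (106, 0, 1)   [0·192 + 1·106 = 106]
  192 = 1·106 + 86   → row C = row A − 1·row B = (86, 1, −1)   [check: 1·192 − 1·106 = 86]
  106 = 1·86 + 20   → row D = row B − 1·row C = (20, −1, 2)   [check: −1·192 + 2·106 = 20]
  86 = 4·20 + 6   → row E = row C − 4·row D = (6, 5, −9)   [check: 5·192 − 9·106 = 6]
  20 = 3·6 + 2   → row F = row D − 3·row E = (2, −16, 29)   [check: −16·192 + 29·106 = 2]
  6 = 3·2 + 0   → remainder 0, stop. gcd = 2 (last nonzero row F).
So gcd(106, 192) = 2, with Bézout identity −16·192 + 29·106 = 2. Containment (⊇): the Bézout identity exhibits 2 as an element of (106, 192), giving (2) ⊆ (106, 192). Containment (⊆): since 2 | 106 and 2 | 192 (106 = 2·53, 192 = 2·96), every Z-linear combination of 106 and 192 is divisible by 2, so (106, 192) ⊆ (2). Therefore (106, 192) = (2), d = 2.

Final answer: (106, 192) = (2); d = 2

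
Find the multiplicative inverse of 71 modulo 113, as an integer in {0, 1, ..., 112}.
71^(−1) ≡ 78 (mod 113)

Apply the extended Euclidean algorithm to (113, 71), tracking rows (r, s, t) with s·113 + t·71 = r. Each division r_prev = q·r_cur + r_new produces the new row as (previous row) − q·(current row):
  row A: (113, 1, 0)   [1·113 + 0·71 = 113]
  row B: (71, 0, 1)   [0·113 + 1·71 = 71]
  113 = 1·71 + 42   → row C = row A − 1·row B = (42, 1, −1)   [check: 1·113 − 1·71 = 42]
  71 = 1·42 + 29   → row D = row B − 1·row C = (29, −1, 2)   [check: −1·113 + 2·71 = 29]
  42 = 1·29 + 13   → row E = row C − 1·row D = (13, 2, −3)   [check: 2·113 − 3·71 = 13]
  29 = 2·13 + 3   → row F = row D − 2·row E = (3, −5, 8)   [check: −5·113 + 8·71 = 3]
  13 = 4·3 + 1   → row G = row E − 4·row F = (1, 22, −35)   [check: 22·113 − 35·71 = 1]
  3 = 3·1 + 0   → remainder 0, stop. gcd = 1 (last nonzero row G).
The gcd is 1, so 71 is invertible mod 113. The last nonzero row gives 22·113 − 35·71 = 1, so t = −35. So 71^(−1) ≡ −35 ≡ 78 (mod 113). Verify: 71 · 78 = 5538 ≡ 1 (mod 113). ✓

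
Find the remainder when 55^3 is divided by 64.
Use repeated squaring. Binary(3) = 11. Walk through the bits of the exponent 3 left-to-right: at each bit after the leading one, square the running value, then multiply by 55 if the bit is 1 (always reducing mod 64):
  bit 1 = 1 (leading): start with 55.
  bit 2 = 1: square 55^2 = 3025 ≡ 17; bit is 1, so multiply 17·55 = 935 ≡ 39 (mod 64).
Final value: 55^3 ≡ 39 (mod 64).

Final answer: 39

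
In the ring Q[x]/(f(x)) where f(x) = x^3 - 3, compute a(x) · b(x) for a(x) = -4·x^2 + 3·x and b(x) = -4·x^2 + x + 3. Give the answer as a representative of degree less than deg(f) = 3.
a · b ≡ -9·x^2 + 57·x - 48 (mod f(x))

First multiply in Q[x] without reducing: a · b = 16·x^4 - 16·x^3 - 9·x^2 + 9·x. Now divide by f(x) = x^3 - 3, eliminating the leading term at each step:
  leading term 16·x^4: subtract (16·x)·f(x) = 16·x^4 - 48·x, leaving -16·x^3 - 9·x^2 + 57·x
  leading term -16·x^3: subtract (-16)·f(x) = 48 - 16·x^3, leaving -9·x^2 + 57·x - 48
The degree is now < 3, so this is the remainder. Hence a · b ≡ -9·x^2 + 57·x - 48 in Q[x]/(f).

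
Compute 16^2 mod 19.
Use repeated squaring. Binary(2) = 10. Walk through the bits of the exponent 2 left-to-right: at each bit after the leading one, square the running value, then multiply by 16 if the bit is 1 (always reducing mod 19):
  bit 1 = 1 (leading): start with 16.
  bit 2 = 0: square 16^2 = 256 ≡ 9 (mod 19).
Final value: 16^2 ≡ 9 (mod 19).

Final answer: 9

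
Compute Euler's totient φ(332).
φ is multiplicative, with φ(p^e) = p^e − p^(e−1). Factorise 332 = 2^2 · 83. Then
  φ(332) = (2^2 − 2^1) · (83 − 1) = 2 · 82 = 164.

Final answer: φ(332) = 164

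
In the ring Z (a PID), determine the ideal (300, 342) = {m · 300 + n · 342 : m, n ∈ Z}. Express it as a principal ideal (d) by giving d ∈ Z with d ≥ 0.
In the PID Z, (a, b) is generated by gcd(a, b). Compute gcd(342, 300) with the extended Euclidean algorithm, tracking rows (r, s, t) with s·342 + t·300 = r:
  row A: (342, 1, 0)   [1·342 + 0·300 = 342]
  row B: (300, 0, 1)   [0·342 + 1·300 = 300]
  342 = 1·300 + 42   → row C = row A − 1·row B = (42, 1, −1)   [check: 1·342 − 1·300 = 42]
  300 = 7·42 + 6   → row D = row B − 7·row C = (6, −7, 8)   [check: −7·342 + 8·300 = 6]
  42 = 7·6 + 0   → remainder 0, stop. gcd = 6 (last nonzero row D).
So gcd(300, 342) = 6, with Bézout identity −7·342 + 8·300 = 6. Containment (⊇): the Bézout identity exhibits 6 as an element of (300, 342), giving (6) ⊆ (300, 342). Containment (⊆): since 6 | 300 and 6 | 342 (300 = 6·50, 342 = 6·57), every Z-linear combination of 300 and 342 is divisible by 6, so (300, 342) ⊆ (6). Therefore (300, 342) = (6), d = 6.

Final answer: (300, 342) = (6); d = 6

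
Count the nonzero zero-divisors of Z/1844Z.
Z/1844Z has 923 nonzero zero-divisors

In Z/1844Z each nonzero element is either a unit (gcd with 1844 is 1) or a zero-divisor (gcd > 1). The number of units is φ(1844): factorise 1844 = 2^2 · 461, so φ(1844) = (2^2 − 2^1) · (461 − 1) = 2 · 460 = 920. The nonzero elements number 1844 − 1 = 1843. Hence the nonzero zero-divisors number 1843 − 920 = 923.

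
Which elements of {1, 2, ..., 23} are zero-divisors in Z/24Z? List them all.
nonzero zero-divisors of Z/24Z = {2, 3, 4, 6, 8, 9, 10, 12, 14, 15, 16, 18, 20, 21, 22}

An element a ∈ Z/24Z (with a ≠ 0) is a zero-divisor iff gcd(a, 24) > 1 (because a is a unit precisely when gcd(a, n) = 1, and in Z/nZ every nonzero, non-unit element is a zero-divisor). Scan a = 1, ..., 23 and keep those with gcd(a, 24) > 1:
  gcd(2, 24) = 2, gcd(3, 24) = 3, gcd(4, 24) = 4, gcd(6, 24) = 6, gcd(8, 24) = 8, gcd(9, 24) = 3, gcd(10, 24) = 2, gcd(12, 24) = 12, gcd(14, 24) = 2, gcd(15, 24) = 3, gcd(16, 24) = 8, gcd(18, 24) = 6, gcd(20, 24) = 4, gcd(21, 24) = 3, gcd(22, 24) = 2.
All other a ∈ {1, ..., 23} have gcd(a, 24) = 1 and are units. So the nonzero zero-divisors are exactly the 15 values of a appearing in this scan.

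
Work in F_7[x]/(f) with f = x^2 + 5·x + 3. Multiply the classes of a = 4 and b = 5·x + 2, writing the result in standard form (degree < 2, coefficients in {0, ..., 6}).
a · b ≡ 6·x + 1 (mod f(x))

Multiply as integer polynomials: a · b = 20·x + 8. Reducing coefficients mod 7: a · b ≡ 6·x + 1. This already has degree < 2, so no reduction by f is needed. Hence a · b ≡ 6·x + 1 in F_7[x]/(f).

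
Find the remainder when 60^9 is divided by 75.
Use repeated squaring. Binary(9) = 1001. Walk through the bits of the exponent 9 left-to-right: at each bit after the leading one, square the running value, then multiply by 60 if the bit is 1 (always reducing mod 75):
  bit 1 = 1 (leading): start with 60.
  bit 2 = 0: square 60^2 = 3600 ≡ 0 (mod 75).
  bit 3 = 0: square 0^2 = 0 (mod 75).
  bit 4 = 1: square 0^2 = 0; bit is 1, so multiply 0·60 = 0 (mod 75).
Final value: 60^9 ≡ 0 (mod 75).

Final answer: 0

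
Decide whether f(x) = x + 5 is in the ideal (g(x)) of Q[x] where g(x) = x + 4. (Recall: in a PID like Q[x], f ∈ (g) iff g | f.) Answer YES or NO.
In Q[x] the ideal (g) consists of all multiples of g, so f ∈ (g) iff g | f, i.e. iff the remainder of f on division by g is 0. Divide f by g (g is monic, so eliminate the leading term of the running remainder at each step):
  leading term x: subtract (1)·g(x) = x + 4, leaving 1
The remainder r(x) = 1 ≠ 0 (and deg r < deg g), so g ∤ f, i.e. f ∉ (g).

Final answer: NO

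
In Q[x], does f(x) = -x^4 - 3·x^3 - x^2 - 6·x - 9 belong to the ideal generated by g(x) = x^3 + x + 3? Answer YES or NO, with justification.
In Q[x] the ideal (g) consists of all multiples of g, so f ∈ (g) iff g | f, i.e. iff the remainder of f on division by g is 0. Divide f by g (g is monic, so eliminate the leading term of the running remainder at each step):
  leading term -x^4: subtract (-x)·g(x) = -x^4 - x^2 - 3·x, leaving -3·x^3 - 3·x - 9
  leading term -3·x^3: subtract (-3)·g(x) = -3·x^3 - 3·x - 9, leaving 0
The remainder is 0, so f(x) = g(x) · h(x) with h(x) = -x - 3. Hence g | f, i.e. f ∈ (g).

Final answer: YES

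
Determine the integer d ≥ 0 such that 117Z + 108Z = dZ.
In the PID Z, (a, b) is generated by gcd(a, b). Compute gcd(117, 108) with the extended Euclidean algorithm, tracking rows (r, s, t) with s·117 + t·108 = r:
  row A: (117, 1, 0)   [1·117 + 0·108 = 117]
  row B: (108, 0, 1)   [0·117 + 1·108 = 108]
  117 = 1·108 + 9   → row C = row A − 1·row B = (9, 1, −1)   [check: 1·117 − 1·108 = 9]
  108 = 12·9 + 0   → remainder 0, stop. gcd = 9 (last nonzero row C).
So gcd(117, 108) = 9, with Bézout identity 1·117 − 1·108 = 9. Containment (⊇): the Bézout identity exhibits 9 as an element of (117, 108), giving (9) ⊆ (117, 108). Containment (⊆): since 9 | 117 and 9 | 108 (117 = 9·13, 108 = 9·12), every Z-linear combination of 117 and 108 is divisible by 9, so (117, 108) ⊆ (9). Therefore (117, 108) = (9), d = 9.

Final answer: (117, 108) = (9); d = 9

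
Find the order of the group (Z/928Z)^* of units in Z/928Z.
(Z/928Z)^* consists of the classes a with gcd(a, 928) = 1, so its order is φ(928). φ is multiplicative, with φ(p^e) = p^e − p^(e−1). Factorise 928 = 2^5 · 29. Then
  φ(928) = (2^5 − 2^4) · (29 − 1) = 16 · 28 = 448.
Thus |(Z/928Z)^*| = 448.

Final answer: |(Z/928Z)^*| = 448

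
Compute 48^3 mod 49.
48

Use repeated squaring. Binary(3) = 11. Walk through the bits of the exponent 3 left-to-right: at each bit after the leading one, square the running value, then multiply by 48 if the bit is 1 (always reducing mod 49):
  bit 1 = 1 (leading): start with 48.
  bit 2 = 1: square 48^2 = 2304 ≡ 1; bit is 1, so multiply 1·48 = 48 (mod 49).
Final value: 48^3 ≡ 48 (mod 49).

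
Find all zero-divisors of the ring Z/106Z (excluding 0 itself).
nonzero zero-divisors of Z/106Z = {2, 4, 6, 8, 10, 12, 14, 16, 18, 20, 22, 24, 26, 28, 30, 32, 34, 36, 38, 40, 42, 44, 46, 48, 50, 52, 53, 54, 56, 58, 60, 62, 64, 66, 68, 70, 72, 74, 76, 78, 80, 82, 84, 86, 88, 90, 92, 94, 96, 98, 100, 102, 104}

An element a ∈ Z/106Z (with a ≠ 0) is a zero-divisor iff gcd(a, 106) > 1 (because a is a unit precisely when gcd(a, n) = 1, and in Z/nZ every nonzero, non-unit element is a zero-divisor). Scan a = 1, ..., 105 and keep those with gcd(a, 106) > 1:
  gcd(2, 106) = 2, gcd(4, 106) = 2, gcd(6, 106) = 2, gcd(8, 106) = 2, gcd(10, 106) = 2, gcd(12, 106) = 2, gcd(14, 106) = 2, gcd(16, 106) = 2, gcd(18, 106) = 2, gcd(20, 106) = 2, gcd(22, 106) = 2, gcd(24, 106) = 2, gcd(26, 106) = 2, gcd(28, 106) = 2, gcd(30, 106) = 2, gcd(32, 106) = 2, gcd(34, 106) = 2, gcd(36, 106) = 2, gcd(38, 106) = 2, gcd(40, 106) = 2, gcd(42, 106) = 2, gcd(44, 106) = 2, gcd(46, 106) = 2, gcd(48, 106) = 2, gcd(50, 106) = 2, gcd(52, 106) = 2, gcd(53, 106) = 53, gcd(54, 106) = 2, gcd(56, 106) = 2, gcd(58, 106) = 2, gcd(60, 106) = 2, gcd(62, 106) = 2, gcd(64, 106) = 2, gcd(66, 106) = 2, gcd(68, 106) = 2, gcd(70, 106) = 2, gcd(72, 106) = 2, gcd(74, 106) = 2, gcd(76, 106) = 2, gcd(78, 106) = 2, gcd(80, 106) = 2, gcd(82, 106) = 2, gcd(84, 106) = 2, gcd(86, 106) = 2, gcd(88, 106) = 2, gcd(90, 106) = 2, gcd(92, 106) = 2, gcd(94, 106) = 2, gcd(96, 106) = 2, gcd(98, 106) = 2, gcd(100, 106) = 2, gcd(102, 106) = 2, gcd(104, 106) = 2.
All other a ∈ {1, ..., 105} have gcd(a, 106) = 1 and are units. So the nonzero zero-divisors are exactly the 53 values of a appearing in this scan.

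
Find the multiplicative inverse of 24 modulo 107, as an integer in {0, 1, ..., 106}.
24^(−1) ≡ 58 (mod 107)

Apply the extended Euclidean algorithm to (107, 24), tracking rows (r, s, t) with s·107 + t·24 = r. Each division r_prev = q·r_cur + r_new produces the new row as (previous row) − q·(current row):
  row A: (107, 1, 0)   [1·107 + 0·24 = 107]
  row B: (24, 0, 1)   [0·107 + 1·24 = 24]
  107 = 4·24 + 11   → row C = row A − 4·row B = (11, 1, −4)   [check: 1·107 − 4·24 = 11]
  24 = 2·11 + 2   → row D = row B − 2·row C = (2, −2, 9)   [check: −2·107 + 9·24 = 2]
  11 = 5·2 + 1   → row E = row C − 5·row D = (1, 11, −49)   [check: 11·107 − 49·24 = 1]
  2 = 2·1 + 0   → remainder 0, stop. gcd = 1 (last nonzero row E).
The gcd is 1, so 24 is invertible mod 107. The last nonzero row gives 11·107 − 49·24 = 1, so t = −49. So 24^(−1) ≡ −49 ≡ 58 (mod 107). Verify: 24 · 58 = 1392 ≡ 1 (mod 107). ✓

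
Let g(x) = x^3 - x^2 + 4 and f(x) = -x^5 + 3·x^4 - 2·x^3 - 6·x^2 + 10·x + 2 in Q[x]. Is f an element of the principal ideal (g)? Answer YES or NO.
In Q[x] the ideal (g) consists of all multiples of g, so f ∈ (g) iff g | f, i.e. iff the remainder of f on division by g is 0. Divide f by g (g is monic, so eliminate the leading term of the running remainder at each step):
  leading term -x^5: subtract (-x^2)·g(x) = -x^5 + x^4 - 4·x^2, leaving 2·x^4 - 2·x^3 - 2·x^2 + 10·x + 2
  leading term 2·x^4: subtract (2·x)·g(x) = 2·x^4 - 2·x^3 + 8·x, leaving -2·x^2 + 2·x + 2
The remainder r(x) = -2·x^2 + 2·x + 2 ≠ 0 (and deg r < deg g), so g ∤ f, i.e. f ∉ (g).

Final answer: NO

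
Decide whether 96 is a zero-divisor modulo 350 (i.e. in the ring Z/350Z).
YES

gcd(96, 350) = 2 > 1, so 96 is not a unit in Z/350Z. In Z/nZ every nonzero non-unit is a zero-divisor: explicitly, take b = 350/gcd = 175 ≠ 0 (mod 350); then 96·175 = 16800 = 48·350, i.e. 96·175 ≡ 0 (mod 350). So 96 is a zero-divisor.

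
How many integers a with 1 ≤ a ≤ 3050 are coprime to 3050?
The number of a ∈ {1, ..., 3050} with gcd(a, 3050) = 1 is by definition Euler's totient φ(3050). φ is multiplicative, with φ(p^e) = p^e − p^(e−1). Factorise 3050 = 2 · 5^2 · 61. Then
  φ(3050) = (2 − 1) · (5^2 − 5^1) · (61 − 1) = 1 · 20 · 60 = 1200.
So there are 1200 such integers.

Final answer: 1200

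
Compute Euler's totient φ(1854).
φ is multiplicative, with φ(p^e) = p^e − p^(e−1). Factorise 1854 = 2 · 3^2 · 103. Then
  φ(1854) = (2 − 1) · (3^2 − 3^1) · (103 − 1) = 1 · 6 · 102 = 612.

Final answer: φ(1854) = 612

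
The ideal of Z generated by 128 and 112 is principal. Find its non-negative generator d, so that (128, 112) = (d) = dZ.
In the PID Z, (a, b) is generated by gcd(a, b). Compute gcd(128, 112) with the extended Euclidean algorithm, tracking rows (r, s, t) with s·128 + t·112 = r:
  row A: (128, 1, 0)   [1·128 + 0·112 = 128]
  row B: (112, 0, 1)   [0·128 + 1·112 = 112]
  128 = 1·112 + 16   → row C = row A − 1·row B = (16, 1, −1)   [check: 1·128 − 1·112 = 16]
  112 = 7·16 + 0   → remainder 0, stop. gcd = 16 (last nonzero row C).
So gcd(128, 112) = 16, with Bézout identity 1·128 − 1·112 = 16. Containment (⊇): the Bézout identity exhibits 16 as an element of (128, 112), giving (16) ⊆ (128, 112). Containment (⊆): since 16 | 128 and 16 | 112 (128 = 16·8, 112 = 16·7), every Z-linear combination of 128 and 112 is divisible by 16, so (128, 112) ⊆ (16). Therefore (128, 112) = (16), d = 16.

Final answer: (128, 112) = (16); d = 16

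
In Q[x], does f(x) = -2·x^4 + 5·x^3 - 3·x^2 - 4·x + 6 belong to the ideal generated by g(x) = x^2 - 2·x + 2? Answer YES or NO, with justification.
YES

In Q[x] the ideal (g) consists of all multiples of g, so f ∈ (g) iff g | f, i.e. iff the remainder of f on division by g is 0. Divide f by g (g is monic, so eliminate the leading term of the running remainder at each step):
  leading term -2·x^4: subtract (-2·x^2)·g(x) = -2·x^4 + 4·x^3 - 4·x^2, leaving x^3 + x^2 - 4·x + 6
  leading term x^3: subtract (x)·g(x) = x^3 - 2·x^2 + 2·x, leaving 3·x^2 - 6·x + 6
  leading term 3·x^2: subtract (3)·g(x) = 3·x^2 - 6·x + 6, leaving 0
The remainder is 0, so f(x) = g(x) · h(x) with h(x) = -2·x^2 + x + 3. Hence g | f, i.e. f ∈ (g).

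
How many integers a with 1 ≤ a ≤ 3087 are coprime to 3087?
The number of a ∈ {1, ..., 3087} with gcd(a, 3087) = 1 is by definition Euler's totient φ(3087). φ is multiplicative, with φ(p^e) = p^e − p^(e−1). Factorise 3087 = 3^2 · 7^3. Then
  φ(3087) = (3^2 − 3^1) · (7^3 − 7^2) = 6 · 294 = 1764.
So there are 1764 such integers.

Final answer: 1764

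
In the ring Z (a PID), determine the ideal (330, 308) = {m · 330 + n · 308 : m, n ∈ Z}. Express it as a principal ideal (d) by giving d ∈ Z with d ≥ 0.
In the PID Z, (a, b) is generated by gcd(a, b). Compute gcd(330, 308) with the extended Euclidean algorithm, tracking rows (r, s, t) with s·330 + t·308 = r:
  row A: (330, 1, 0)   [1·330 + 0·308 = 330]
  row B: (308, 0, 1)   [0·330 + 1·308 = 308]
  330 = 1·308 + 22   → row C = row A − 1·row B = (22, 1, −1)   [check: 1·330 − 1·308 = 22]
  308 = 14·22 + 0   → remainder 0, stop. gcd = 22 (last nonzero row C).
So gcd(330, 308) = 22, with Bézout identity 1·330 − 1·308 = 22. Containment (⊇): the Bézout identity exhibits 22 as an element of (330, 308), giving (22) ⊆ (330, 308). Containment (⊆): since 22 | 330 and 22 | 308 (330 = 22·15, 308 = 22·14), every Z-linear combination of 330 and 308 is divisible by 22, so (330, 308) ⊆ (22). Therefore (330, 308) = (22), d = 22.

Final answer: (330, 308) = (22); d = 22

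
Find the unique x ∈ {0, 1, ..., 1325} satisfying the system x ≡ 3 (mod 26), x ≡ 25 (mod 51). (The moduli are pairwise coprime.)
x ≡ 1147 (mod 1326); the representative in [0, 1326) is 1147

The moduli 26, 51 are pairwise coprime, so by the CRT there is a unique solution mod 26·51 = 1326.
Solve by successive substitution. Start with x ≡ 3 (mod 26).
  Combine with x ≡ 25 (mod 51): write x = 3 + 26·t and require 3 + 26·t ≡ 25 (mod 51), i.e. 26·t ≡ 25 − 3 ≡ 22 (mod 51). Since 26^(−1) ≡ 2 (mod 51), t ≡ 2·22 ≡ 44 (mod 51). So x ≡ 3 + 26·44 = 1147 (mod 1326).
Unique solution in [0, 1326): x = 1147.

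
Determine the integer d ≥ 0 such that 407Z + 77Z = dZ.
In the PID Z, (a, b) is generated by gcd(a, b). Compute gcd(407, 77) with the extended Euclidean algorithm, tracking rows (r, s, t) with s·407 + t·77 = r:
  row A: (407, 1, 0)   [1·407 + 0·77 = 407]
  row B: (77, 0, 1)   [0·407 + 1·77 = 77]
  407 = 5·77 + 22   → row C = row A − 5·row B = (22, 1, −5)   [check: 1·407 − 5·77 = 22]
  77 = 3·22 + 11   → row D = row B − 3·row C = (11, −3, 16)   [check: −3·407 + 16·77 = 11]
  22 = 2·11 + 0   → remainder 0, stop. gcd = 11 (last nonzero row D).
So gcd(407, 77) = 11, with Bézout identity −3·407 + 16·77 = 11. Containment (⊇): the Bézout identity exhibits 11 as an element of (407, 77), giving (11) ⊆ (407, 77). Containment (⊆): since 11 | 407 and 11 | 77 (407 = 11·37, 77 = 11·7), every Z-linear combination of 407 and 77 is divisible by 11, so (407, 77) ⊆ (11). Therefore (407, 77) = (11), d = 11.

Final answer: (407, 77) = (11); d = 11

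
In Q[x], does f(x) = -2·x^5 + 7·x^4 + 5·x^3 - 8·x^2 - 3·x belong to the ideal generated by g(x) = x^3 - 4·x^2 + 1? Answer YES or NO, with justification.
In Q[x] the ideal (g) consists of all multiples of g, so f ∈ (g) iff g | f, i.e. iff the remainder of f on division by g is 0. Divide f by g (g is monic, so eliminate the leading term of the running remainder at each step):
  leading term -2·x^5: subtract (-2·x^2)·g(x) = -2·x^5 + 8·x^4 - 2·x^2, leaving -x^4 + 5·x^3 - 6·x^2 - 3·x
  leading term -x^4: subtract (-x)·g(x) = -x^4 + 4·x^3 - x, leaving x^3 - 6·x^2 - 2·x
  leading term x^3: subtract (1)·g(x) = x^3 - 4·x^2 + 1, leaving -2·x^2 - 2·x - 1
The remainder r(x) = -2·x^2 - 2·x - 1 ≠ 0 (and deg r < deg g), so g ∤ f, i.e. f ∉ (g).

Final answer: NO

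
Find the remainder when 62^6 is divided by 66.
4

Use repeated squaring. Binary(6) = 110. Walk through the bits of the exponent 6 left-to-right: at each bit after the leading one, square the running value, then multiply by 62 if the bit is 1 (always reducing mod 66):
  bit 1 = 1 (leading): start with 62.
  bit 2 = 1: square 62^2 = 3844 ≡ 16; bit is 1, so multiply 16·62 = 992 ≡ 2 (mod 66).
  bit 3 = 0: square 2^2 = 4 (mod 66).
Final value: 62^6 ≡ 4 (mod 66).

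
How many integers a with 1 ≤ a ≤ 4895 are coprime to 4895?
The number of a ∈ {1, ..., 4895} with gcd(a, 4895) = 1 is by definition Euler's totient φ(4895). φ is multiplicative, with φ(p^e) = p^e − p^(e−1). Factorise 4895 = 5 · 11 · 89. Then
  φ(4895) = (5 − 1) · (11 − 1) · (89 − 1) = 4 · 10 · 88 = 3520.
So there are 3520 such integers.

Final answer: 3520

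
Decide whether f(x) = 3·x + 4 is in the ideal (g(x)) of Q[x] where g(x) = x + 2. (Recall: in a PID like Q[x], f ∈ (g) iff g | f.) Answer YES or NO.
In Q[x] the ideal (g) consists of all multiples of g, so f ∈ (g) iff g | f, i.e. iff the remainder of f on division by g is 0. Divide f by g (g is monic, so eliminate the leading term of the running remainder at each step):
  leading term 3·x: subtract (3)·g(x) = 3·x + 6, leaving -2
The remainder r(x) = -2 ≠ 0 (and deg r < deg g), so g ∤ f, i.e. f ∉ (g).

Final answer: NO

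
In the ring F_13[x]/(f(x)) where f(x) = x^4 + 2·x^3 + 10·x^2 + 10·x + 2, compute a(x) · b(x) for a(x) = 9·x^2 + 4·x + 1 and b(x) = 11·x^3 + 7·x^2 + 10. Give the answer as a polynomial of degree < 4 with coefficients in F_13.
a · b ≡ 11·x^3 + 4·x^2 + 11·x + 10 (mod f(x))

Multiply as integer polynomials: a · b = 99·x^5 + 107·x^4 + 39·x^3 + 97·x^2 + 40·x + 10. Reducing coefficients mod 13: a · b ≡ 8·x^5 + 3·x^4 + 6·x^2 + x + 10. Now divide by f(x) = x^4 + 2·x^3 + 10·x^2 + 10·x + 2 in F_13[x], eliminating the leading term at each step:
  leading term 8·x^5: subtract (8·x)·f(x) = 8·x^5 + 3·x^4 + 2·x^3 + 2·x^2 + 3·x, leaving 11·x^3 + 4·x^2 + 11·x + 10 (coefficients mod 13)
The degree is now < 4, so this is the remainder. Hence a · b ≡ 11·x^3 + 4·x^2 + 11·x + 10 in F_13[x]/(f).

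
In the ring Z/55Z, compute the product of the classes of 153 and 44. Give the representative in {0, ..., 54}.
22

Reduce the factors first: 153 ≡ 43 (mod 55), so 153 · 44 ≡ 43 · 44 (mod 55). 43 · 44 = 1892. Dividing by 55: 1892 = 34·55 + 22. So (153 · 44) mod 55 = 22.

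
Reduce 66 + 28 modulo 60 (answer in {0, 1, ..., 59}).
Reduce the summands first: 66 ≡ 6 (mod 60), so 66 + 28 ≡ 6 + 28 (mod 60). 6 + 28 = 34; 34 = 0·60 + 34, so (66 + 28) mod 60 = 34.

Final answer: 34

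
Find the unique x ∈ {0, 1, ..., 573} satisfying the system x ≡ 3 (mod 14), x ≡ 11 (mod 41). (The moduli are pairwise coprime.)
The moduli 14, 41 are pairwise coprime, so by the CRT there is a unique solution mod 14·41 = 574.
Solve by successive substitution. Start with x ≡ 3 (mod 14).
  Combine with x ≡ 11 (mod 41): write x = 3 + 14·t and require 3 + 14·t ≡ 11 (mod 41), i.e. 14·t ≡ 11 − 3 ≡ 8 (mod 41). Since 14^(−1) ≡ 3 (mod 41), t ≡ 3·8 ≡ 24 (mod 41). So x ≡ 3 + 14·24 = 339 (mod 574).
Unique solution in [0, 574): x = 339.

Final answer: x ≡ 339 (mod 574); the representative in [0, 574) is 339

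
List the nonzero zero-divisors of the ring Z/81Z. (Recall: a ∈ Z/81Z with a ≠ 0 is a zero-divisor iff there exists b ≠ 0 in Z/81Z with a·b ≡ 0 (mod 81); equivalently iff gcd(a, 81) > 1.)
An element a ∈ Z/81Z (with a ≠ 0) is a zero-divisor iff gcd(a, 81) > 1 (because a is a unit precisely when gcd(a, n) = 1, and in Z/nZ every nonzero, non-unit element is a zero-divisor). Scan a = 1, ..., 80 and keep those with gcd(a, 81) > 1:
  gcd(3, 81) = 3, gcd(6, 81) = 3, gcd(9, 81) = 9, gcd(12, 81) = 3, gcd(15, 81) = 3, gcd(18, 81) = 9, gcd(21, 81) = 3, gcd(24, 81) = 3, gcd(27, 81) = 27, gcd(30, 81) = 3, gcd(33, 81) = 3, gcd(36, 81) = 9, gcd(39, 81) = 3, gcd(42, 81) = 3, gcd(45, 81) = 9, gcd(48, 81) = 3, gcd(51, 81) = 3, gcd(54, 81) = 27, gcd(57, 81) = 3, gcd(60, 81) = 3, gcd(63, 81) = 9, gcd(66, 81) = 3, gcd(69, 81) = 3, gcd(72, 81) = 9, gcd(75, 81) = 3, gcd(78, 81) = 3.
All other a ∈ {1, ..., 80} have gcd(a, 81) = 1 and are units. So the nonzero zero-divisors are exactly the 26 values of a appearing in this scan.

Final answer: nonzero zero-divisors of Z/81Z = {3, 6, 9, 12, 15, 18, 21, 24, 27, 30, 33, 36, 39, 42, 45, 48, 51, 54, 57, 60, 63, 66, 69, 72, 75, 78}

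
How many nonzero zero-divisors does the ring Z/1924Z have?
Z/1924Z has 1059 nonzero zero-divisors

In Z/1924Z each nonzero element is either a unit (gcd with 1924 is 1) or a zero-divisor (gcd > 1). The number of units is φ(1924): factorise 1924 = 2^2 · 13 · 37, so φ(1924) = (2^2 − 2^1) · (13 − 1) · (37 − 1) = 2 · 12 · 36 = 864. The nonzero elements number 1924 − 1 = 1923. Hence the nonzero zero-divisors number 1923 − 864 = 1059.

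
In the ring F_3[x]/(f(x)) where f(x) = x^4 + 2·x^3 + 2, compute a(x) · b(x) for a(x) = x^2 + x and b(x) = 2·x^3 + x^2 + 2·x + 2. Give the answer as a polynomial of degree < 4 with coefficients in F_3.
a · b ≡ 2·x^3 + x^2 + x + 2 (mod f(x))

Multiply as integer polynomials: a · b = 2·x^5 + 3·x^4 + 3·x^3 + 4·x^2 + 2·x. Reducing coefficients mod 3: a · b ≡ 2·x^5 + x^2 + 2·x. Now divide by f(x) = x^4 + 2·x^3 + 2 in F_3[x], eliminating the leading term at each step:
  leading term 2·x^5: subtract (2·x)·f(x) = 2·x^5 + x^4 + x, leaving 2·x^4 + x^2 + x (coefficients mod 3)
  leading term 2·x^4: subtract (2)·f(x) = 2·x^4 + x^3 + 1, leaving 2·x^3 + x^2 + x + 2 (coefficients mod 3)
The degree is now < 4, so this is the remainder. Hence a · b ≡ 2·x^3 + x^2 + x + 2 in F_3[x]/(f).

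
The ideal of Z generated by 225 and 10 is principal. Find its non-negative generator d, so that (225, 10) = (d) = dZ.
In the PID Z, (a, b) is generated by gcd(a, b). Compute gcd(225, 10) with the extended Euclidean algorithm, tracking rows (r, s, t) with s·225 + t·10 = r:
  row A: (225, 1, 0)   [1·225 + 0·10 = 225]
  row B: (10, 0, 1)   [0·225 + 1·10 = 10]
  225 = 22·10 + 5   → row C = row A − 22·row B = (5, 1, −22)   [check: 1·225 − 22·10 = 5]
  10 = 2·5 + 0   → remainder 0, stop. gcd = 5 (last nonzero row C).
So gcd(225, 10) = 5, with Bézout identity 1·225 − 22·10 = 5. Containment (⊇): the Bézout identity exhibits 5 as an element of (225, 10), giving (5) ⊆ (225, 10). Containment (⊆): since 5 | 225 and 5 | 10 (225 = 5·45, 10 = 5·2), every Z-linear combination of 225 and 10 is divisible by 5, so (225, 10) ⊆ (5). Therefore (225, 10) = (5), d = 5.

Final answer: (225, 10) = (5); d = 5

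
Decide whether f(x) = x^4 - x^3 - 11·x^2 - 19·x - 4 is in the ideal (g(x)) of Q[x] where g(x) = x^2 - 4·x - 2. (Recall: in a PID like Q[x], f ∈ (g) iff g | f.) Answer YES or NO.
In Q[x] the ideal (g) consists of all multiples of g, so f ∈ (g) iff g | f, i.e. iff the remainder of f on division by g is 0. Divide f by g (g is monic, so eliminate the leading term of the running remainder at each step):
  leading term x^4: subtract (x^2)·g(x) = x^4 - 4·x^3 - 2·x^2, leaving 3·x^3 - 9·x^2 - 19·x - 4
  leading term 3·x^3: subtract (3·x)·g(x) = 3·x^3 - 12·x^2 - 6·x, leaving 3·x^2 - 13·x - 4
  leading term 3·x^2: subtract (3)·g(x) = 3·x^2 - 12·x - 6, leaving 2 - x
The remainder r(x) = 2 - x ≠ 0 (and deg r < deg g), so g ∤ f, i.e. f ∉ (g).

Final answer: NO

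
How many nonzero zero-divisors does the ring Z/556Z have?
In Z/556Z each nonzero element is either a unit (gcd with 556 is 1) or a zero-divisor (gcd > 1). The number of units is φ(556): factorise 556 = 2^2 · 139, so φ(556) = (2^2 − 2^1) · (139 − 1) = 2 · 138 = 276. The nonzero elements number 556 − 1 = 555. Hence the nonzero zero-divisors number 555 − 276 = 279.

Final answer: Z/556Z has 279 nonzero zero-divisors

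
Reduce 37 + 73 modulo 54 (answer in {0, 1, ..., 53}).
2

Reduce the summands first: 73 ≡ 19 (mod 54), so 37 + 73 ≡ 37 + 19 (mod 54). 37 + 19 = 56; 56 = 1·54 + 2, so (37 + 73) mod 54 = 2.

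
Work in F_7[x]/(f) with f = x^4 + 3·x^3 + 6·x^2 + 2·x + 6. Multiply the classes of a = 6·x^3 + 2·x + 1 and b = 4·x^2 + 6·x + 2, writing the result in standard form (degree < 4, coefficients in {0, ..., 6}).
a · b ≡ 5·x^3 + 2·x^2 + x + 1 (mod f(x))

Multiply as integer polynomials: a · b = 24·x^5 + 36·x^4 + 20·x^3 + 16·x^2 + 10·x + 2. Reducing coefficients mod 7: a · b ≡ 3·x^5 + x^4 + 6·x^3 + 2·x^2 + 3·x + 2. Now divide by f(x) = x^4 + 3·x^3 + 6·x^2 + 2·x + 6 in F_7[x], eliminating the leading term at each step:
  leading term 3·x^5: subtract (3·x)·f(x) = 3·x^5 + 2·x^4 + 4·x^3 + 6·x^2 + 4·x, leaving 6·x^4 + 2·x^3 + 3·x^2 + 6·x + 2 (coefficients mod 7)
  leading term 6·x^4: subtract (6)·f(x) = 6·x^4 + 4·x^3 + x^2 + 5·x + 1, leaving 5·x^3 + 2·x^2 + x + 1 (coefficients mod 7)
The degree is now < 4, so this is the remainder. Hence a · b ≡ 5·x^3 + 2·x^2 + x + 1 in F_7[x]/(f).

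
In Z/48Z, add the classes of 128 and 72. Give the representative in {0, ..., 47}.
Reduce the summands first: 128 ≡ 32, 72 ≡ 24 (mod 48), so 128 + 72 ≡ 32 + 24 (mod 48). 32 + 24 = 56; 56 = 1·48 + 8, so (128 + 72) mod 48 = 8.

Final answer: 8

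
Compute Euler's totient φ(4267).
φ(4267) = 4000

φ is multiplicative, with φ(p^e) = p^e − p^(e−1). Factorise 4267 = 17 · 251. Then
  φ(4267) = (17 − 1) · (251 − 1) = 16 · 250 = 4000.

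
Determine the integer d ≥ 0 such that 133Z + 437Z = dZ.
(133, 437) = (19); d = 19

In the PID Z, (a, b) is generated by gcd(a, b). Compute gcd(437, 133) with the extended Euclidean algorithm, tracking rows (r, s, t) with s·437 + t·133 = r:
  row A: (437, 1, 0)   [1·437 + 0·133 = 437]
  row B: (133, 0, 1)   [0·437 + 1·133 = 133]
  437 = 3·133 + 38   → row C = row A − 3·row B = (38, 1, −3)   [check: 1·437 − 3·133 = 38]
  133 = 3·38 + 19   → row D = row B − 3·row C = (19, −3, 10)   [check: −3·437 + 10·133 = 19]
  38 = 2·19 + 0   → remainder 0, stop. gcd = 19 (last nonzero row D).
So gcd(133, 437) = 19, with Bézout identity −3·437 + 10·133 = 19. Containment (⊇): the Bézout identity exhibits 19 as an element of (133, 437), giving (19) ⊆ (133, 437). Containment (⊆): since 19 | 133 and 19 | 437 (133 = 19·7, 437 = 19·23), every Z-linear combination of 133 and 437 is divisible by 19, so (133, 437) ⊆ (19). Therefore (133, 437) = (19), d = 19.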